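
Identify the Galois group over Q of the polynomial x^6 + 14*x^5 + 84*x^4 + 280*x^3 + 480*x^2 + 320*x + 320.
(C_3 x C_3) : C_4, the transitive group 6T10 of order 36

The polynomial f is an irreducible sextic over Q, so G = Gal(f/Q) is one of the 16 transitive subgroups 6T1, ..., 6T16 of S_6. The discriminant of f is 564385546240000 = 23756800^2, a perfect square, so G is contained in A_6. The transitive groups of degree 6 contained in A_6 are: A_4 (6T4, order 12), S_4 (6T7, order 24), (C_3 x C_3) : C_4 (6T10, order 36), PSL(2,5) (6T12, order 60), A_6 (6T15, order 360). By Dedekind's theorem, for a prime p not dividing disc(f) the degrees of the irreducible factors of f mod p form the cycle type of an element of G. Factoring f modulo the 19 such primes p <= 79 (skipping 2, 5, 29, which divide the discriminant), each new pattern first appears at: mod 3: f = (x^2 + x + 2)(x^4 + x^3 + 2x + 1), pattern 4+2; mod 11: f = (x^3 + 8x + 5)(x^3 + 3x^2 + 10x + 9), pattern 3+3; mod 19: f = (x + 5)(x + 7)(x^2 + 9x + 10)(x^2 + 12x + 2), pattern 2+2+1+1; mod 61: f = (x + 11)(x + 25)(x + 58)(x^3 + 42x^2 + 56x + 51), pattern 3+1+1+1. No other pattern occurs in this range, so the set of observed cycle types is {4+2, 3+3, 2+2+1+1, 3+1+1+1}. The candidates containing elements of all these cycle types are (C_3 x C_3) : C_4 (6T10) of order 36, A_6 (6T15) of order 360; the others are excluded. The observed types are precisely the cycle types that occur in (C_3 x C_3) : C_4 (6T10) (apart from the identity). Each of the other remaining candidates has further cycle types, and by the Chebotarev density theorem the matching factorization patterns would occur for a proportion of primes equal to their share of the group: A_6 (6T15) additionally contains elements of type 5+1 (144 of its 360 elements, about 40% of primes). None of the 19 primes tested shows any such pattern (for each of these groups the chance of that is below 10^-4), which rules them out. Hence G = (C_3 x C_3) : C_4 (6T10), of order 36.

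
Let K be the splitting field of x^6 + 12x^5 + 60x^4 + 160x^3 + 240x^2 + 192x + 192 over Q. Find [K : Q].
The degree of the splitting field over Q equals the order of the Galois group, so first determine the group. The polynomial f is an irreducible sextic over Q, so G = Gal(f/Q) is one of the 16 transitive subgroups 6T1, ..., 6T16 of S_6. The discriminant of f is -1603087953297408, which is not a perfect square, so G is not contained in A_6. The transitive groups of degree 6 not contained in A_6 are: C_6 (6T1, order 6), S_3 (6T2, order 6), D_6 (6T3, order 12), C_3 x S_3 (6T5, order 18), A_4 x C_2 (6T6, order 24), S_4 (6T8, order 24), S_3 x S_3 (6T9, order 36), S_4 x C_2 (6T11, order 48), (S_3 x S_3) : C_2 (6T13, order 72), PGL(2,5) (6T14, order 120), S_6 (6T16, order 720). By Dedekind's theorem, for a prime p not dividing disc(f) the degrees of the irreducible factors of f mod p form the cycle type of an element of G. Factoring f modulo the 79 such primes p <= 419 (skipping 2, 3, which divide the discriminant), each new pattern first appears at: mod 5: f = (x^2 + 3)(x^2 + 3x + 4)(x^2 + 4x + 1), pattern 2+2+2; mod 7: f = (x^6 + 5x^5 + 4x^4 + 6x^3 + 2x^2 + 3x + 3), pattern 6; mod 11: f = (x + 6)(x + 9)(x^2 + 1)(x^2 + 8x + 6), pattern 2+2+1+1; mod 19: f = (x^3 + 6x^2 + 12x + 17)(x^3 + 6x^2 + 12x + 18), pattern 3+3; mod 43: f = (x + 1)(x + 3)(x + 8)(x + 9)(x + 38)(x + 39), pattern 1+1+1+1+1+1. No other pattern occurs in this range, so the set of observed cycle types is {2+2+2, 6, 2+2+1+1, 3+3, 1+1+1+1+1+1}. The candidates containing elements of all these cycle types are D_6 (6T3) of order 12, A_4 x C_2 (6T6) of order 24, S_3 x S_3 (6T9) of order 36, S_4 x C_2 (6T11) of order 48, (S_3 x S_3) : C_2 (6T13) of order 72, PGL(2,5) (6T14) of order 120, S_6 (6T16) of order 720; the others are excluded. The observed types are precisely the cycle types that occur in D_6 (6T3). Each of the other remaining candidates has further cycle types, and by the Chebotarev density theorem the matching factorization patterns would occur for a proportion of primes equal to their share of the group: A_4 x C_2 (6T6) additionally contains elements of type 2+1+1+1+1 (3 of its 24 elements, about 12% of primes); S_3 x S_3 (6T9) additionally contains elements of type 3+1+1+1 (4 of its 36 elements, about 11% of primes); S_4 x C_2 (6T11) additionally contains elements of type 4+2, 4+1+1, 2+1+1+1+1 (15 of its 48 elements, about 31% of primes); (S_3 x S_3) : C_2 (6T13) additionally contains elements of type 4+2, 3+2+1, 3+1+1+1, 2+1+1+1+1 (40 of its 72 elements, about 56% of primes); PGL(2,5) (6T14) additionally contains elements of type 5+1, 4+1+1 (54 of its 120 elements, about 45% of primes); S_6 (6T16) additionally contains elements of type 5+1, 4+2, 4+1+1, 3+2+1, 3+1+1+1, 2+1+1+1+1 (499 of its 720 elements, about 69% of primes). None of the 79 primes tested shows any such pattern (for each of these groups the chance of that is below 10^-4), which rules them out. Hence G = D_6 (6T3), of order 12. The Galois group D_6 (6T3) has order 12, so the splitting field has degree 12 over Q.

12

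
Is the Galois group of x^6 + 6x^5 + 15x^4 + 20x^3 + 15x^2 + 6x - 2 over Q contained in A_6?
The polynomial is irreducible of degree 6 over Q. Its discriminant is 11337408, which is not a perfect square. A Galois group lies in the alternating group exactly when the discriminant is a square in Q, so the Galois group (D_6) is not contained in A_6.

No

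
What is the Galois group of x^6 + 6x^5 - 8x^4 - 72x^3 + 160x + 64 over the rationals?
The polynomial f is an irreducible sextic over Q, so G = Gal(f/Q) is one of the 16 transitive subgroups 6T1, ..., 6T16 of S_6. The discriminant of f is 870211913777152, which is not a perfect square, so G is not contained in A_6. The transitive groups of degree 6 not contained in A_6 are: C_6 (6T1, order 6), S_3 (6T2, order 6), D_6 (6T3, order 12), C_3 x S_3 (6T5, order 18), A_4 x C_2 (6T6, order 24), S_4 (6T8, order 24), S_3 x S_3 (6T9, order 36), S_4 x C_2 (6T11, order 48), (S_3 x S_3) : C_2 (6T13, order 72), PGL(2,5) (6T14, order 120), S_6 (6T16, order 720). By Dedekind's theorem, for a prime p not dividing disc(f) the degrees of the irreducible factors of f mod p form the cycle type of an element of G. Factoring f modulo the 23 such primes p <= 97 (skipping 2, 37, which divide the discriminant), each new pattern first appears at: mod 3: f = (x^3 + x^2 + 2)(x^3 + 2x^2 + 2x + 2), pattern 3+3; mod 5: f = (x^2 + 3)(x^2 + 2x + 4)(x^2 + 4x + 2), pattern 2+2+2; mod 67: f = (x + 6)(x + 7)(x + 31)(x + 38)(x + 62)(x + 63), pattern 1+1+1+1+1+1. No other pattern occurs in this range, so the set of observed cycle types is {3+3, 2+2+2, 1+1+1+1+1+1}. The candidates containing elements of all these cycle types are C_6 (6T1) of order 6, S_3 (6T2) of order 6, D_6 (6T3) of order 12, C_3 x S_3 (6T5) of order 18, A_4 x C_2 (6T6) of order 24, S_4 (6T8) of order 24, S_3 x S_3 (6T9) of order 36, S_4 x C_2 (6T11) of order 48, (S_3 x S_3) : C_2 (6T13) of order 72, PGL(2,5) (6T14) of order 120, S_6 (6T16) of order 720; the others are excluded. The observed types are precisely the cycle types that occur in S_3 (6T2). Each of the other remaining candidates has further cycle types, and by the Chebotarev density theorem the matching factorization patterns would occur for a proportion of primes equal to their share of the group: C_6 (6T1) additionally contains elements of type 6 (2 of its 6 elements, about 33% of primes); D_6 (6T3) additionally contains elements of type 6, 2+2+1+1 (5 of its 12 elements, about 42% of primes); C_3 x S_3 (6T5) additionally contains elements of type 6, 3+1+1+1 (10 of its 18 elements, about 56% of primes); A_4 x C_2 (6T6) additionally contains elements of type 6, 2+2+1+1, 2+1+1+1+1 (14 of its 24 elements, about 58% of primes); S_4 (6T8) additionally contains elements of type 4+1+1, 2+2+1+1 (9 of its 24 elements, about 38% of primes); S_3 x S_3 (6T9) additionally contains elements of type 6, 3+1+1+1, 2+2+1+1 (25 of its 36 elements, about 69% of primes); S_4 x C_2 (6T11) additionally contains elements of type 6, 4+2, 4+1+1, 2+2+1+1, 2+1+1+1+1 (32 of its 48 elements, about 67% of primes); (S_3 x S_3) : C_2 (6T13) additionally contains elements of type 6, 4+2, 3+2+1, 3+1+1+1, 2+2+1+1, 2+1+1+1+1 (61 of its 72 elements, about 85% of primes); PGL(2,5) (6T14) additionally contains elements of type 6, 5+1, 4+1+1, 2+2+1+1 (89 of its 120 elements, about 74% of primes); S_6 (6T16) additionally contains elements of type 6, 5+1, 4+2, 4+1+1, 3+2+1, 3+1+1+1, 2+2+1+1, 2+1+1+1+1 (664 of its 720 elements, about 92% of primes). None of the 23 primes tested shows any such pattern (for each of these groups the chance of that is below 10^-4), which rules them out. Hence G = S_3 (6T2), of order 6.

S_3 (also written S3)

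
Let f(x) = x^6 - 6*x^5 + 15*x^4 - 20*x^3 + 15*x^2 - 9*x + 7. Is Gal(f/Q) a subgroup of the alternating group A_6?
The polynomial is irreducible of degree 6 over Q. Its discriminant is -9059283, which is not a perfect square. A Galois group lies in the alternating group exactly when the discriminant is a square in Q, so the Galois group ((S_3 x S_3) : C_2) is not contained in A_6.

No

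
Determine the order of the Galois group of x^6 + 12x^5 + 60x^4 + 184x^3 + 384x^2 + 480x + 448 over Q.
18

The degree of the splitting field over Q equals the order of the Galois group, so first determine the group. The polynomial f is an irreducible sextic over Q, so G = Gal(f/Q) is one of the 16 transitive subgroups 6T1, ..., 6T16 of S_6. The discriminant of f is -190210142896128, which is not a perfect square, so G is not contained in A_6. The transitive groups of degree 6 not contained in A_6 are: C_6 (6T1, order 6), S_3 (6T2, order 6), D_6 (6T3, order 12), C_3 x S_3 (6T5, order 18), A_4 x C_2 (6T6, order 24), S_4 (6T8, order 24), S_3 x S_3 (6T9, order 36), S_4 x C_2 (6T11, order 48), (S_3 x S_3) : C_2 (6T13, order 72), PGL(2,5) (6T14, order 120), S_6 (6T16, order 720). By Dedekind's theorem, for a prime p not dividing disc(f) the degrees of the irreducible factors of f mod p form the cycle type of an element of G. Factoring f modulo the 33 such primes p <= 149 (skipping 2, 3, which divide the discriminant), each new pattern first appears at: mod 5: f = (x^6 + 2x^5 + 4x^3 + 4x^2 + 3), pattern 6; mod 7: f = (x)(x + 1)(x + 5)(x^3 + 6x^2 + 5x + 5), pattern 3+1+1+1; mod 17: f = (x^2 + 2x + 11)(x^2 + 13x + 16)(x^2 + 14x + 1), pattern 2+2+2; mod 19: f = (x^3 + 6x^2 + 12x + 4)(x^3 + 6x^2 + 12x + 17), pattern 3+3; mod 73: f = (x + 13)(x + 15)(x + 17)(x + 31)(x + 33)(x + 49), pattern 1+1+1+1+1+1. No other pattern occurs in this range, so the set of observed cycle types is {6, 3+1+1+1, 2+2+2, 3+3, 1+1+1+1+1+1}. The candidates containing elements of all these cycle types are C_3 x S_3 (6T5) of order 18, S_3 x S_3 (6T9) of order 36, (S_3 x S_3) : C_2 (6T13) of order 72, S_6 (6T16) of order 720; the others are excluded. The observed types are precisely the cycle types that occur in C_3 x S_3 (6T5). Each of the other remaining candidates has further cycle types, and by the Chebotarev density theorem the matching factorization patterns would occur for a proportion of primes equal to their share of the group: S_3 x S_3 (6T9) additionally contains elements of type 2+2+1+1 (9 of its 36 elements, about 25% of primes); (S_3 x S_3) : C_2 (6T13) additionally contains elements of type 4+2, 3+2+1, 2+2+1+1, 2+1+1+1+1 (45 of its 72 elements, about 62% of primes); S_6 (6T16) additionally contains elements of type 5+1, 4+2, 4+1+1, 3+2+1, 2+2+1+1, 2+1+1+1+1 (504 of its 720 elements, about 70% of primes). None of the 33 primes tested shows any such pattern (for each of these groups the chance of that is below 10^-4), which rules them out. Hence G = C_3 x S_3 (6T5), of order 18. The Galois group C_3 x S_3 (6T5) has order 18, so the splitting field has degree 18 over Q.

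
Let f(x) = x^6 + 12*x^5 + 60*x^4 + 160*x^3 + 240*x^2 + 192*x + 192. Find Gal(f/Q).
The polynomial f is an irreducible sextic over Q, so G = Gal(f/Q) is one of the 16 transitive subgroups 6T1, ..., 6T16 of S_6. The discriminant of f is -1603087953297408, which is not a perfect square, so G is not contained in A_6. The transitive groups of degree 6 not contained in A_6 are: C_6 (6T1, order 6), S_3 (6T2, order 6), D_6 (6T3, order 12), C_3 x S_3 (6T5, order 18), A_4 x C_2 (6T6, order 24), S_4 (6T8, order 24), S_3 x S_3 (6T9, order 36), S_4 x C_2 (6T11, order 48), (S_3 x S_3) : C_2 (6T13, order 72), PGL(2,5) (6T14, order 120), S_6 (6T16, order 720). By Dedekind's theorem, for a prime p not dividing disc(f) the degrees of the irreducible factors of f mod p form the cycle type of an element of G. Factoring f modulo the 79 such primes p <= 419 (skipping 2, 3, which divide the discriminant), each new pattern first appears at: mod 5: f = (x^2 + 3)(x^2 + 3x + 4)(x^2 + 4x + 1), pattern 2+2+2; mod 7: f = (x^6 + 5x^5 + 4x^4 + 6x^3 + 2x^2 + 3x + 3), pattern 6; mod 11: f = (x + 6)(x + 9)(x^2 + 1)(x^2 + 8x + 6), pattern 2+2+1+1; mod 19: f = (x^3 + 6x^2 + 12x + 17)(x^3 + 6x^2 + 12x + 18), pattern 3+3; mod 43: f = (x + 1)(x + 3)(x + 8)(x + 9)(x + 38)(x + 39), pattern 1+1+1+1+1+1. No other pattern occurs in this range, so the set of observed cycle types is {2+2+2, 6, 2+2+1+1, 3+3, 1+1+1+1+1+1}. The candidates containing elements of all these cycle types are D_6 (6T3) of order 12, A_4 x C_2 (6T6) of order 24, S_3 x S_3 (6T9) of order 36, S_4 x C_2 (6T11) of order 48, (S_3 x S_3) : C_2 (6T13) of order 72, PGL(2,5) (6T14) of order 120, S_6 (6T16) of order 720; the others are excluded. The observed types are precisely the cycle types that occur in D_6 (6T3). Each of the other remaining candidates has further cycle types, and by the Chebotarev density theorem the matching factorization patterns would occur for a proportion of primes equal to their share of the group: A_4 x C_2 (6T6) additionally contains elements of type 2+1+1+1+1 (3 of its 24 elements, about 12% of primes); S_3 x S_3 (6T9) additionally contains elements of type 3+1+1+1 (4 of its 36 elements, about 11% of primes); S_4 x C_2 (6T11) additionally contains elements of type 4+2, 4+1+1, 2+1+1+1+1 (15 of its 48 elements, about 31% of primes); (S_3 x S_3) : C_2 (6T13) additionally contains elements of type 4+2, 3+2+1, 3+1+1+1, 2+1+1+1+1 (40 of its 72 elements, about 56% of primes); PGL(2,5) (6T14) additionally contains elements of type 5+1, 4+1+1 (54 of its 120 elements, about 45% of primes); S_6 (6T16) additionally contains elements of type 5+1, 4+2, 4+1+1, 3+2+1, 3+1+1+1, 2+1+1+1+1 (499 of its 720 elements, about 69% of primes). None of the 79 primes tested shows any such pattern (for each of these groups the chance of that is below 10^-4), which rules them out. Hence G = D_6 (6T3), of order 12.

D_6 (also written D6)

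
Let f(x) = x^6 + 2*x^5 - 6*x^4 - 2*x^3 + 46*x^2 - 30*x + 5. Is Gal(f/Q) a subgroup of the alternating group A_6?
Yes

The polynomial is irreducible of degree 6 over Q. Its discriminant is 90962560000 = 301600^2, a perfect square. A Galois group lies in the alternating group exactly when the discriminant is a square in Q, so the Galois group ((C_3 x C_3) : C_4) is contained in A_6.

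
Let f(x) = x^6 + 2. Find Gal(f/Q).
D_6 (also written D6)

The polynomial f is an irreducible sextic over Q, so G = Gal(f/Q) is one of the 16 transitive subgroups 6T1, ..., 6T16 of S_6. The discriminant of f is -1492992, which is not a perfect square, so G is not contained in A_6. The transitive groups of degree 6 not contained in A_6 are: C_6 (6T1, order 6), S_3 (6T2, order 6), D_6 (6T3, order 12), C_3 x S_3 (6T5, order 18), A_4 x C_2 (6T6, order 24), S_4 (6T8, order 24), S_3 x S_3 (6T9, order 36), S_4 x C_2 (6T11, order 48), (S_3 x S_3) : C_2 (6T13, order 72), PGL(2,5) (6T14, order 120), S_6 (6T16, order 720). By Dedekind's theorem, for a prime p not dividing disc(f) the degrees of the irreducible factors of f mod p form the cycle type of an element of G. Factoring f modulo the 79 such primes p <= 419 (skipping 2, 3, which divide the discriminant), each new pattern first appears at: mod 5: f = (x^2 + 3)(x^2 + 2x + 3)(x^2 + 3x + 3), pattern 2+2+2; mod 7: f = (x^6 + 2), pattern 6; mod 11: f = (x + 2)(x + 9)(x^2 + 2x + 4)(x^2 + 9x + 4), pattern 2+2+1+1; mod 19: f = (x^3 + 6)(x^3 + 13), pattern 3+3; mod 43: f = (x + 3)(x + 18)(x + 21)(x + 22)(x + 25)(x + 40), pattern 1+1+1+1+1+1. No other pattern occurs in this range, so the set of observed cycle types is {2+2+2, 6, 2+2+1+1, 3+3, 1+1+1+1+1+1}. The candidates containing elements of all these cycle types are D_6 (6T3) of order 12, A_4 x C_2 (6T6) of order 24, S_3 x S_3 (6T9) of order 36, S_4 x C_2 (6T11) of order 48, (S_3 x S_3) : C_2 (6T13) of order 72, PGL(2,5) (6T14) of order 120, S_6 (6T16) of order 720; the others are excluded. The observed types are precisely the cycle types that occur in D_6 (6T3). Each of the other remaining candidates has further cycle types, and by the Chebotarev density theorem the matching factorization patterns would occur for a proportion of primes equal to their share of the group: A_4 x C_2 (6T6) additionally contains elements of type 2+1+1+1+1 (3 of its 24 elements, about 12% of primes); S_3 x S_3 (6T9) additionally contains elements of type 3+1+1+1 (4 of its 36 elements, about 11% of primes); S_4 x C_2 (6T11) additionally contains elements of type 4+2, 4+1+1, 2+1+1+1+1 (15 of its 48 elements, about 31% of primes); (S_3 x S_3) : C_2 (6T13) additionally contains elements of type 4+2, 3+2+1, 3+1+1+1, 2+1+1+1+1 (40 of its 72 elements, about 56% of primes); PGL(2,5) (6T14) additionally contains elements of type 5+1, 4+1+1 (54 of its 120 elements, about 45% of primes); S_6 (6T16) additionally contains elements of type 5+1, 4+2, 4+1+1, 3+2+1, 3+1+1+1, 2+1+1+1+1 (499 of its 720 elements, about 69% of primes). None of the 79 primes tested shows any such pattern (for each of these groups the chance of that is below 10^-4), which rules them out. Hence G = D_6 (6T3), of order 12.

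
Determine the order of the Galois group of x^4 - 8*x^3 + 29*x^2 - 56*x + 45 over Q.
The degree of the splitting field over Q equals the order of the Galois group, so first determine the group. The polynomial is an irreducible quartic over Q and its discriminant is 3664, which is not a perfect square, so the Galois group is not contained in A_4. The resolvent cubic y^3 - 29*y^2 + 268*y - 796 is irreducible over Q. An irreducible resolvent with non-square discriminant gives S_4. The Galois group S_4 (4T5) has order 24, so the splitting field has degree 24 over Q.

24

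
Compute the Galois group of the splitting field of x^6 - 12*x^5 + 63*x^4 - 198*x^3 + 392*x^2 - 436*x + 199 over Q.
The polynomial f is an irreducible sextic over Q, so G = Gal(f/Q) is one of the 16 transitive subgroups 6T1, ..., 6T16 of S_6. The discriminant of f is 8649000000 = 93000^2, a perfect square, so G is contained in A_6. The transitive groups of degree 6 contained in A_6 are: A_4 (6T4, order 12), S_4 (6T7, order 24), (C_3 x C_3) : C_4 (6T10, order 36), PSL(2,5) (6T12, order 60), A_6 (6T15, order 360). By Dedekind's theorem, for a prime p not dividing disc(f) the degrees of the irreducible factors of f mod p form the cycle type of an element of G. Factoring f modulo the 79 such primes p <= 431 (skipping 2, 3, 5, 31, which divide the discriminant), each new pattern first appears at: mod 7: f = (x^3 + 3x^2 + 4)(x^3 + 6x^2 + 3x + 6), pattern 3+3; mod 11: f = (x + 3)(x + 8)(x^2 + 9)(x^2 + 10x + 8), pattern 2+2+1+1; mod 13: f = (x^2 + 10x + 4)(x^4 + 4x^3 + 6x^2 + 12x + 1), pattern 4+2; mod 67: f = (x + 4)(x + 9)(x + 13)(x + 19)(x + 26)(x + 51), pattern 1+1+1+1+1+1. No other pattern occurs in this range, so the set of observed cycle types is {3+3, 2+2+1+1, 4+2, 1+1+1+1+1+1}. The candidates containing elements of all these cycle types are S_4 (6T7) of order 24, (C_3 x C_3) : C_4 (6T10) of order 36, A_6 (6T15) of order 360; the others are excluded. The observed types are precisely the cycle types that occur in S_4 (6T7). Each of the other remaining candidates has further cycle types, and by the Chebotarev density theorem the matching factorization patterns would occur for a proportion of primes equal to their share of the group: (C_3 x C_3) : C_4 (6T10) additionally contains elements of type 3+1+1+1 (4 of its 36 elements, about 11% of primes); A_6 (6T15) additionally contains elements of type 5+1, 3+1+1+1 (184 of its 360 elements, about 51% of primes). None of the 79 primes tested shows any such pattern (for each of these groups the chance of that is below 10^-4), which rules them out. Hence G = S_4 (6T7), of order 24.

6T7: S_4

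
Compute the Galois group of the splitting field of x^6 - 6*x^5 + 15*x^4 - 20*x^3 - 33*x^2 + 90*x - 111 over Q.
A_4 (order 12)

The polynomial f is an irreducible sextic over Q, so G = Gal(f/Q) is one of the 16 transitive subgroups 6T1, ..., 6T16 of S_6. The discriminant of f is 450868486864896 = 21233664^2, a perfect square, so G is contained in A_6. The transitive groups of degree 6 contained in A_6 are: A_4 (6T4, order 12), S_4 (6T7, order 24), (C_3 x C_3) : C_4 (6T10, order 36), PSL(2,5) (6T12, order 60), A_6 (6T15, order 360). By Dedekind's theorem, for a prime p not dividing disc(f) the degrees of the irreducible factors of f mod p form the cycle type of an element of G. Factoring f modulo the 33 such primes p <= 149 (skipping 2, 3, which divide the discriminant), each new pattern first appears at: mod 5: f = (x^3 + 4x + 2)(x^3 + 4x^2 + x + 2), pattern 3+3; mod 17: f = (x + 3)(x + 12)(x^2 + 15x + 6)(x^2 + 15x + 12), pattern 2+2+1+1; mod 71: f = (x + 6)(x + 7)(x + 9)(x + 60)(x + 62)(x + 63), pattern 1+1+1+1+1+1. No other pattern occurs in this range, so the set of observed cycle types is {3+3, 2+2+1+1, 1+1+1+1+1+1}. The candidates containing elements of all these cycle types are A_4 (6T4) of order 12, S_4 (6T7) of order 24, (C_3 x C_3) : C_4 (6T10) of order 36, PSL(2,5) (6T12) of order 60, A_6 (6T15) of order 360; the others are excluded. The observed types are precisely the cycle types that occur in A_4 (6T4). Each of the other remaining candidates has further cycle types, and by the Chebotarev density theorem the matching factorization patterns would occur for a proportion of primes equal to their share of the group: S_4 (6T7) additionally contains elements of type 4+2 (6 of its 24 elements, about 25% of primes); (C_3 x C_3) : C_4 (6T10) additionally contains elements of type 4+2, 3+1+1+1 (22 of its 36 elements, about 61% of primes); PSL(2,5) (6T12) additionally contains elements of type 5+1 (24 of its 60 elements, about 40% of primes); A_6 (6T15) additionally contains elements of type 5+1, 4+2, 3+1+1+1 (274 of its 360 elements, about 76% of primes). None of the 33 primes tested shows any such pattern (for each of these groups the chance of that is below 10^-4), which rules them out. Hence G = A_4 (6T4), of order 12.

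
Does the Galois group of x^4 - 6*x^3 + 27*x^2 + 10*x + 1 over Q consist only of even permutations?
No

The polynomial is irreducible of degree 4 over Q. Its discriminant is 937984, which is not a perfect square. A Galois group lies in the alternating group exactly when the discriminant is a square in Q, so the Galois group (S_4) is not contained in A_4.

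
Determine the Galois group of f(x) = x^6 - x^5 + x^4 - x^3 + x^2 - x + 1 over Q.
The polynomial f is an irreducible sextic over Q, so G = Gal(f/Q) is one of the 16 transitive subgroups 6T1, ..., 6T16 of S_6. The discriminant of f is -16807, which is not a perfect square, so G is not contained in A_6. The transitive groups of degree 6 not contained in A_6 are: C_6 (6T1, order 6), S_3 (6T2, order 6), D_6 (6T3, order 12), C_3 x S_3 (6T5, order 18), A_4 x C_2 (6T6, order 24), S_4 (6T8, order 24), S_3 x S_3 (6T9, order 36), S_4 x C_2 (6T11, order 48), (S_3 x S_3) : C_2 (6T13, order 72), PGL(2,5) (6T14, order 120), S_6 (6T16, order 720). By Dedekind's theorem, for a prime p not dividing disc(f) the degrees of the irreducible factors of f mod p form the cycle type of an element of G. Factoring f modulo the 37 such primes p <= 163 (skipping 7, which divides the discriminant), each new pattern first appears at: mod 2: f = (x^3 + x + 1)(x^3 + x^2 + 1), pattern 3+3; mod 3: f = (x^6 + 2x^5 + x^4 + 2x^3 + x^2 + 2x + 1), pattern 6; mod 13: f = (x^2 + 7x + 1)(x^2 + 8x + 1)(x^2 + 10x + 1), pattern 2+2+2; mod 29: f = (x + 7)(x + 16)(x + 20)(x + 23)(x + 24)(x + 25), pattern 1+1+1+1+1+1. No other pattern occurs in this range, so the set of observed cycle types is {3+3, 6, 2+2+2, 1+1+1+1+1+1}. The candidates containing elements of all these cycle types are C_6 (6T1) of order 6, D_6 (6T3) of order 12, C_3 x S_3 (6T5) of order 18, A_4 x C_2 (6T6) of order 24, S_3 x S_3 (6T9) of order 36, S_4 x C_2 (6T11) of order 48, (S_3 x S_3) : C_2 (6T13) of order 72, PGL(2,5) (6T14) of order 120, S_6 (6T16) of order 720; the others are excluded. The observed types are precisely the cycle types that occur in C_6 (6T1). Each of the other remaining candidates has further cycle types, and by the Chebotarev density theorem the matching factorization patterns would occur for a proportion of primes equal to their share of the group: D_6 (6T3) additionally contains elements of type 2+2+1+1 (3 of its 12 elements, about 25% of primes); C_3 x S_3 (6T5) additionally contains elements of type 3+1+1+1 (4 of its 18 elements, about 22% of primes); A_4 x C_2 (6T6) additionally contains elements of type 2+2+1+1, 2+1+1+1+1 (6 of its 24 elements, about 25% of primes); S_3 x S_3 (6T9) additionally contains elements of type 3+1+1+1, 2+2+1+1 (13 of its 36 elements, about 36% of primes); S_4 x C_2 (6T11) additionally contains elements of type 4+2, 4+1+1, 2+2+1+1, 2+1+1+1+1 (24 of its 48 elements, about 50% of primes); (S_3 x S_3) : C_2 (6T13) additionally contains elements of type 4+2, 3+2+1, 3+1+1+1, 2+2+1+1, 2+1+1+1+1 (49 of its 72 elements, about 68% of primes); PGL(2,5) (6T14) additionally contains elements of type 5+1, 4+1+1, 2+2+1+1 (69 of its 120 elements, about 58% of primes); S_6 (6T16) additionally contains elements of type 5+1, 4+2, 4+1+1, 3+2+1, 3+1+1+1, 2+2+1+1, 2+1+1+1+1 (544 of its 720 elements, about 76% of primes). None of the 37 primes tested shows any such pattern (for each of these groups the chance of that is below 10^-4), which rules them out. Hence G = C_6 (6T1), of order 6.

C_6 (also written C6)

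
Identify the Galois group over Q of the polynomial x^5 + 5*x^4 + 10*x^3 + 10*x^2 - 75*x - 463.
The polynomial f is an irreducible quintic over Q, so G = Gal(f/Q) is a transitive subgroup of S_5: one of C_5 (5T1, order 5), D_5 (5T2, order 10), F_20 (5T3, order 20), A_5 (5T4, order 60) or S_5 (5T5, order 120). The discriminant of f is 67108864000000 = 8192000^2, a perfect square, so G is contained in A_5. The transitive groups of degree 5 contained in A_5 are: C_5 (5T1, order 5), D_5 (5T2, order 10), A_5 (5T4, order 60). By Dedekind's theorem, for a prime p not dividing disc(f) the degrees of the irreducible factors of f mod p form the cycle type of an element of G. Factoring f modulo the 23 such primes p <= 97 (skipping 2, 5, which divide the discriminant), each new pattern first appears at: mod 3: f = (x + 1)(x^2 + 1)(x^2 + x + 2), pattern 2+2+1; mod 7: f = (x^5 + 5x^4 + 3x^3 + 3x^2 + 2x + 6), pattern 5. No other pattern occurs in this range, so the set of observed cycle types is {2+2+1, 5}. The candidates containing elements of all these cycle types are D_5 (5T2) of order 10, A_5 (5T4) of order 60; the others are excluded. The observed types are precisely the cycle types that occur in D_5 (5T2) (apart from the identity). Each of the other remaining candidates has further cycle types, and by the Chebotarev density theorem the matching factorization patterns would occur for a proportion of primes equal to their share of the group: A_5 (5T4) additionally contains elements of type 3+1+1 (20 of its 60 elements, about 33% of primes). None of the 23 primes tested shows any such pattern (for each of these groups the chance of that is below 10^-4), which rules them out. Hence G = D_5 (5T2), of order 10.

D_5, the dihedral group of order 10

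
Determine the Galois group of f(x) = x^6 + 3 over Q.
S_3 (order 6)

The polynomial f is an irreducible sextic over Q, so G = Gal(f/Q) is one of the 16 transitive subgroups 6T1, ..., 6T16 of S_6. The discriminant of f is -11337408, which is not a perfect square, so G is not contained in A_6. The transitive groups of degree 6 not contained in A_6 are: C_6 (6T1, order 6), S_3 (6T2, order 6), D_6 (6T3, order 12), C_3 x S_3 (6T5, order 18), A_4 x C_2 (6T6, order 24), S_4 (6T8, order 24), S_3 x S_3 (6T9, order 36), S_4 x C_2 (6T11, order 48), (S_3 x S_3) : C_2 (6T13, order 72), PGL(2,5) (6T14, order 120), S_6 (6T16, order 720). By Dedekind's theorem, for a prime p not dividing disc(f) the degrees of the irreducible factors of f mod p form the cycle type of an element of G. Factoring f modulo the 23 such primes p <= 97 (skipping 2, 3, which divide the discriminant), each new pattern first appears at: mod 5: f = (x^2 + 2)(x^2 + x + 2)(x^2 + 4x + 2), pattern 2+2+2; mod 7: f = (x^3 + 2)(x^3 + 5), pattern 3+3; mod 61: f = (x + 3)(x + 19)(x + 22)(x + 39)(x + 42)(x + 58), pattern 1+1+1+1+1+1. No other pattern occurs in this range, so the set of observed cycle types is {2+2+2, 3+3, 1+1+1+1+1+1}. The candidates containing elements of all these cycle types are C_6 (6T1) of order 6, S_3 (6T2) of order 6, D_6 (6T3) of order 12, C_3 x S_3 (6T5) of order 18, A_4 x C_2 (6T6) of order 24, S_4 (6T8) of order 24, S_3 x S_3 (6T9) of order 36, S_4 x C_2 (6T11) of order 48, (S_3 x S_3) : C_2 (6T13) of order 72, PGL(2,5) (6T14) of order 120, S_6 (6T16) of order 720; the others are excluded. The observed types are precisely the cycle types that occur in S_3 (6T2). Each of the other remaining candidates has further cycle types, and by the Chebotarev density theorem the matching factorization patterns would occur for a proportion of primes equal to their share of the group: C_6 (6T1) additionally contains elements of type 6 (2 of its 6 elements, about 33% of primes); D_6 (6T3) additionally contains elements of type 6, 2+2+1+1 (5 of its 12 elements, about 42% of primes); C_3 x S_3 (6T5) additionally contains elements of type 6, 3+1+1+1 (10 of its 18 elements, about 56% of primes); A_4 x C_2 (6T6) additionally contains elements of type 6, 2+2+1+1, 2+1+1+1+1 (14 of its 24 elements, about 58% of primes); S_4 (6T8) additionally contains elements of type 4+1+1, 2+2+1+1 (9 of its 24 elements, about 38% of primes); S_3 x S_3 (6T9) additionally contains elements of type 6, 3+1+1+1, 2+2+1+1 (25 of its 36 elements, about 69% of primes); S_4 x C_2 (6T11) additionally contains elements of type 6, 4+2, 4+1+1, 2+2+1+1, 2+1+1+1+1 (32 of its 48 elements, about 67% of primes); (S_3 x S_3) : C_2 (6T13) additionally contains elements of type 6, 4+2, 3+2+1, 3+1+1+1, 2+2+1+1, 2+1+1+1+1 (61 of its 72 elements, about 85% of primes); PGL(2,5) (6T14) additionally contains elements of type 6, 5+1, 4+1+1, 2+2+1+1 (89 of its 120 elements, about 74% of primes); S_6 (6T16) additionally contains elements of type 6, 5+1, 4+2, 4+1+1, 3+2+1, 3+1+1+1, 2+2+1+1, 2+1+1+1+1 (664 of its 720 elements, about 92% of primes). None of the 23 primes tested shows any such pattern (for each of these groups the chance of that is below 10^-4), which rules them out. Hence G = S_3 (6T2), of order 6.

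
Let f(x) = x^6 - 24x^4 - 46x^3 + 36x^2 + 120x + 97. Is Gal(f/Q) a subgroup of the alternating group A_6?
No

The polynomial is irreducible of degree 6 over Q. Its discriminant is 3136192620244992, which is not a perfect square. A Galois group lies in the alternating group exactly when the discriminant is a square in Q, so the Galois group (D_6) is not contained in A_6.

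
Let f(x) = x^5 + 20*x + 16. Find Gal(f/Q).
5T4: A_5

The polynomial f is an irreducible quintic over Q, so G = Gal(f/Q) is a transitive subgroup of S_5: one of C_5 (5T1, order 5), D_5 (5T2, order 10), F_20 (5T3, order 20), A_5 (5T4, order 60) or S_5 (5T5, order 120). The discriminant of f is 1024000000 = 32000^2, a perfect square, so G is contained in A_5. The transitive groups of degree 5 contained in A_5 are: C_5 (5T1, order 5), D_5 (5T2, order 10), A_5 (5T4, order 60). By Dedekind's theorem, for a prime p not dividing disc(f) the degrees of the irreducible factors of f mod p form the cycle type of an element of G. Factoring f modulo the 2 such primes p <= 7 (skipping 2, 5, which divide the discriminant), each new pattern first appears at: mod 3: f = (x^5 + 2x + 1), pattern 5; mod 7: f = (x + 2)(x + 3)(x^3 + 2x^2 + 5x + 5), pattern 3+1+1. No other pattern occurs in this range, so the set of observed cycle types is {5, 3+1+1}. Among the candidates above, the only group containing elements of all these cycle types is A_5 (5T4) — each of C_5 (5T1), D_5 (5T2) lacks at least one of them. Hence G = A_5 (5T4), of order 60.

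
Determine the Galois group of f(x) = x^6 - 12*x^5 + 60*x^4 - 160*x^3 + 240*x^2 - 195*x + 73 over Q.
(S_3 x S_3) : C_2, the group 6T13 of order 72

The polynomial f is an irreducible sextic over Q, so G = Gal(f/Q) is one of the 16 transitive subgroups 6T1, ..., 6T16 of S_6. The discriminant of f is -9059283, which is not a perfect square, so G is not contained in A_6. The transitive groups of degree 6 not contained in A_6 are: C_6 (6T1, order 6), S_3 (6T2, order 6), D_6 (6T3, order 12), C_3 x S_3 (6T5, order 18), A_4 x C_2 (6T6, order 24), S_4 (6T8, order 24), S_3 x S_3 (6T9, order 36), S_4 x C_2 (6T11, order 48), (S_3 x S_3) : C_2 (6T13, order 72), PGL(2,5) (6T14, order 120), S_6 (6T16, order 720). By Dedekind's theorem, for a prime p not dividing disc(f) the degrees of the irreducible factors of f mod p form the cycle type of an element of G. Factoring f modulo the 28 such primes p <= 127 (skipping 3, 17, 43, which divide the discriminant), each new pattern first appears at: mod 2: f = (x^6 + x + 1), pattern 6; mod 7: f = (x + 6)(x^2 + 2)(x^3 + 3x^2 + 5x + 2), pattern 3+2+1; mod 11: f = (x^2 + 5x + 10)(x^4 + 5x^3 + 3x^2 + 6x + 4), pattern 4+2; mod 13: f = (x + 1)(x + 6)(x^2 + 8x + 9)(x^2 + 12x + 4), pattern 2+2+1+1; mod 61: f = (x + 38)(x + 49)(x + 55)(x + 57)(x^2 + 33x + 41), pattern 2+1+1+1+1; mod 97: f = (x + 46)(x + 83)(x + 85)(x^3 + 65x^2 + 79x + 25), pattern 3+1+1+1; mod 113: f = (x^2 + 45x + 91)(x^2 + 64x + 86)(x^2 + 105x + 22), pattern 2+2+2; mod 127: f = (x^3 + 33x^2 + 89x + 45)(x^3 + 82x^2 + 59x + 75), pattern 3+3. No other pattern occurs in this range, so the set of observed cycle types is {6, 3+2+1, 4+2, 2+2+1+1, 2+1+1+1+1, 3+1+1+1, 2+2+2, 3+3}. The candidates containing elements of all these cycle types are (S_3 x S_3) : C_2 (6T13) of order 72, S_6 (6T16) of order 720; the others are excluded. The observed types are precisely the cycle types that occur in (S_3 x S_3) : C_2 (6T13) (apart from the identity). Each of the other remaining candidates has further cycle types, and by the Chebotarev density theorem the matching factorization patterns would occur for a proportion of primes equal to their share of the group: S_6 (6T16) additionally contains elements of type 5+1, 4+1+1 (234 of its 720 elements, about 32% of primes). None of the 28 primes tested shows any such pattern (for each of these groups the chance of that is below 10^-4), which rules them out. Hence G = (S_3 x S_3) : C_2 (6T13), of order 72.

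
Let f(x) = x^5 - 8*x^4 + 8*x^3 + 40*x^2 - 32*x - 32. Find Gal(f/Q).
The polynomial f is an irreducible quintic over Q, so G = Gal(f/Q) is a transitive subgroup of S_5: one of C_5 (5T1, order 5), D_5 (5T2, order 10), F_20 (5T3, order 20), A_5 (5T4, order 60) or S_5 (5T5, order 120). The discriminant of f is 15352201216 = 123904^2, a perfect square, so G is contained in A_5. The transitive groups of degree 5 contained in A_5 are: C_5 (5T1, order 5), D_5 (5T2, order 10), A_5 (5T4, order 60). By Dedekind's theorem, for a prime p not dividing disc(f) the degrees of the irreducible factors of f mod p form the cycle type of an element of G. Factoring f modulo the 14 such primes p <= 53 (skipping 2, 11, which divide the discriminant), each new pattern first appears at: mod 3: f = (x^5 + x^4 + 2x^3 + x^2 + x + 1), pattern 5; mod 23: f = (x + 1)(x + 9)(x + 13)(x + 16)(x + 22), pattern 1+1+1+1+1. No other pattern occurs in this range, so the set of observed cycle types is {5, 1+1+1+1+1}. The candidates containing elements of all these cycle types are C_5 (5T1) of order 5, D_5 (5T2) of order 10, A_5 (5T4) of order 60; the others are excluded. The observed types are precisely the cycle types that occur in C_5 (5T1). Each of the other remaining candidates has further cycle types, and by the Chebotarev density theorem the matching factorization patterns would occur for a proportion of primes equal to their share of the group: D_5 (5T2) additionally contains elements of type 2+2+1 (5 of its 10 elements, about 50% of primes); A_5 (5T4) additionally contains elements of type 3+1+1, 2+2+1 (35 of its 60 elements, about 58% of primes). None of the 14 primes tested shows any such pattern (for each of these groups the chance of that is below 10^-4), which rules them out. Hence G = C_5 (5T1), of order 5.

C_5 (order 5)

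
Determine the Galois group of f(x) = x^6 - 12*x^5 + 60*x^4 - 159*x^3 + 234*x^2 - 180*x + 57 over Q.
C_6

The polynomial f is an irreducible sextic over Q, so G = Gal(f/Q) is one of the 16 transitive subgroups 6T1, ..., 6T16 of S_6. The discriminant of f is -19683, which is not a perfect square, so G is not contained in A_6. The transitive groups of degree 6 not contained in A_6 are: C_6 (6T1, order 6), S_3 (6T2, order 6), D_6 (6T3, order 12), C_3 x S_3 (6T5, order 18), A_4 x C_2 (6T6, order 24), S_4 (6T8, order 24), S_3 x S_3 (6T9, order 36), S_4 x C_2 (6T11, order 48), (S_3 x S_3) : C_2 (6T13, order 72), PGL(2,5) (6T14, order 120), S_6 (6T16, order 720). By Dedekind's theorem, for a prime p not dividing disc(f) the degrees of the irreducible factors of f mod p form the cycle type of an element of G. Factoring f modulo the 37 such primes p <= 163 (skipping 3, which divides the discriminant), each new pattern first appears at: mod 2: f = (x^6 + x^3 + 1), pattern 6; mod 7: f = (x^3 + x^2 + 5x + 2)(x^3 + x^2 + 5x + 4), pattern 3+3; mod 17: f = (x^2 + 14)(x^2 + 6x + 2)(x^2 + 16x + 16), pattern 2+2+2; mod 19: f = (x)(x + 1)(x + 8)(x + 11)(x + 12)(x + 13), pattern 1+1+1+1+1+1. No other pattern occurs in this range, so the set of observed cycle types is {6, 3+3, 2+2+2, 1+1+1+1+1+1}. The candidates containing elements of all these cycle types are C_6 (6T1) of order 6, D_6 (6T3) of order 12, C_3 x S_3 (6T5) of order 18, A_4 x C_2 (6T6) of order 24, S_3 x S_3 (6T9) of order 36, S_4 x C_2 (6T11) of order 48, (S_3 x S_3) : C_2 (6T13) of order 72, PGL(2,5) (6T14) of order 120, S_6 (6T16) of order 720; the others are excluded. The observed types are precisely the cycle types that occur in C_6 (6T1). Each of the other remaining candidates has further cycle types, and by the Chebotarev density theorem the matching factorization patterns would occur for a proportion of primes equal to their share of the group: D_6 (6T3) additionally contains elements of type 2+2+1+1 (3 of its 12 elements, about 25% of primes); C_3 x S_3 (6T5) additionally contains elements of type 3+1+1+1 (4 of its 18 elements, about 22% of primes); A_4 x C_2 (6T6) additionally contains elements of type 2+2+1+1, 2+1+1+1+1 (6 of its 24 elements, about 25% of primes); S_3 x S_3 (6T9) additionally contains elements of type 3+1+1+1, 2+2+1+1 (13 of its 36 elements, about 36% of primes); S_4 x C_2 (6T11) additionally contains elements of type 4+2, 4+1+1, 2+2+1+1, 2+1+1+1+1 (24 of its 48 elements, about 50% of primes); (S_3 x S_3) : C_2 (6T13) additionally contains elements of type 4+2, 3+2+1, 3+1+1+1, 2+2+1+1, 2+1+1+1+1 (49 of its 72 elements, about 68% of primes); PGL(2,5) (6T14) additionally contains elements of type 5+1, 4+1+1, 2+2+1+1 (69 of its 120 elements, about 58% of primes); S_6 (6T16) additionally contains elements of type 5+1, 4+2, 4+1+1, 3+2+1, 3+1+1+1, 2+2+1+1, 2+1+1+1+1 (544 of its 720 elements, about 76% of primes). None of the 37 primes tested shows any such pattern (for each of these groups the chance of that is below 10^-4), which rules them out. Hence G = C_6 (6T1), of order 6.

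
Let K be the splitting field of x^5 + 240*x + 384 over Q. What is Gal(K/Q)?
The polynomial f is an irreducible quintic over Q, so G = Gal(f/Q) is a transitive subgroup of S_5: one of C_5 (5T1, order 5), D_5 (5T2, order 10), F_20 (5T3, order 20), A_5 (5T4, order 60) or S_5 (5T5, order 120). The discriminant of f is 271790899200000, which is not a perfect square, so G is not contained in A_5. The transitive groups of degree 5 not contained in A_5 are: F_20 (5T3, order 20), S_5 (5T5, order 120). By Dedekind's theorem, for a prime p not dividing disc(f) the degrees of the irreducible factors of f mod p form the cycle type of an element of G. Factoring f modulo the 18 such primes p <= 73 (skipping 2, 3, 5, which divide the discriminant), each new pattern first appears at: mod 7: f = (x + 5)(x^4 + 2x^3 + 4x^2 + x + 4), pattern 4+1; mod 11: f = (x + 1)(x^2 + 4x + 7)(x^2 + 6x + 3), pattern 2+2+1; mod 19: f = (x^5 + 12x + 4), pattern 5. No other pattern occurs in this range, so the set of observed cycle types is {4+1, 2+2+1, 5}. The candidates containing elements of all these cycle types are F_20 (5T3) of order 20, S_5 (5T5) of order 120; the others are excluded. The observed types are precisely the cycle types that occur in F_20 (5T3) (apart from the identity). Each of the other remaining candidates has further cycle types, and by the Chebotarev density theorem the matching factorization patterns would occur for a proportion of primes equal to their share of the group: S_5 (5T5) additionally contains elements of type 3+2, 3+1+1, 2+1+1+1 (50 of its 120 elements, about 42% of primes). None of the 18 primes tested shows any such pattern (for each of these groups the chance of that is below 10^-4), which rules them out. Hence G = F_20 (5T3), of order 20.

5T3: F_20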